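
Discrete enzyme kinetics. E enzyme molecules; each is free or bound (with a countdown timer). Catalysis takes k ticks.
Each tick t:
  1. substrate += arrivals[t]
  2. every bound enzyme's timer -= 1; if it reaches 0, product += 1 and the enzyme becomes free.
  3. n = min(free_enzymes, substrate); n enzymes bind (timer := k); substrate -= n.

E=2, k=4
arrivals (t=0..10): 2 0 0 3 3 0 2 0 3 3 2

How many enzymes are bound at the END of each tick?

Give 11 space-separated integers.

Answer: 2 2 2 2 2 2 2 2 2 2 2

Derivation:
t=0: arr=2 -> substrate=0 bound=2 product=0
t=1: arr=0 -> substrate=0 bound=2 product=0
t=2: arr=0 -> substrate=0 bound=2 product=0
t=3: arr=3 -> substrate=3 bound=2 product=0
t=4: arr=3 -> substrate=4 bound=2 product=2
t=5: arr=0 -> substrate=4 bound=2 product=2
t=6: arr=2 -> substrate=6 bound=2 product=2
t=7: arr=0 -> substrate=6 bound=2 product=2
t=8: arr=3 -> substrate=7 bound=2 product=4
t=9: arr=3 -> substrate=10 bound=2 product=4
t=10: arr=2 -> substrate=12 bound=2 product=4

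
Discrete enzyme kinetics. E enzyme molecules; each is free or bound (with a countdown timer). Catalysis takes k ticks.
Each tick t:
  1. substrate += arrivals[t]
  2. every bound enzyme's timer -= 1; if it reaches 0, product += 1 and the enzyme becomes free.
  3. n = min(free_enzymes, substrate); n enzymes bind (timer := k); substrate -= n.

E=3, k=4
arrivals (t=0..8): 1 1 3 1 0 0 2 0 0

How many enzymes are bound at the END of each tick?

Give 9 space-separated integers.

Answer: 1 2 3 3 3 3 3 3 3

Derivation:
t=0: arr=1 -> substrate=0 bound=1 product=0
t=1: arr=1 -> substrate=0 bound=2 product=0
t=2: arr=3 -> substrate=2 bound=3 product=0
t=3: arr=1 -> substrate=3 bound=3 product=0
t=4: arr=0 -> substrate=2 bound=3 product=1
t=5: arr=0 -> substrate=1 bound=3 product=2
t=6: arr=2 -> substrate=2 bound=3 product=3
t=7: arr=0 -> substrate=2 bound=3 product=3
t=8: arr=0 -> substrate=1 bound=3 product=4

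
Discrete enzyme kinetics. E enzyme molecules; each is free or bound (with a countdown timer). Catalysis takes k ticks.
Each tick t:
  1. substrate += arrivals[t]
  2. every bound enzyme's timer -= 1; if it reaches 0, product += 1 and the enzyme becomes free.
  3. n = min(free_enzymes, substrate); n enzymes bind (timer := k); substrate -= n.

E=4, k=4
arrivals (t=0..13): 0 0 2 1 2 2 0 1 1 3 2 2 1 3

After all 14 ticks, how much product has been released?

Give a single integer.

t=0: arr=0 -> substrate=0 bound=0 product=0
t=1: arr=0 -> substrate=0 bound=0 product=0
t=2: arr=2 -> substrate=0 bound=2 product=0
t=3: arr=1 -> substrate=0 bound=3 product=0
t=4: arr=2 -> substrate=1 bound=4 product=0
t=5: arr=2 -> substrate=3 bound=4 product=0
t=6: arr=0 -> substrate=1 bound=4 product=2
t=7: arr=1 -> substrate=1 bound=4 product=3
t=8: arr=1 -> substrate=1 bound=4 product=4
t=9: arr=3 -> substrate=4 bound=4 product=4
t=10: arr=2 -> substrate=4 bound=4 product=6
t=11: arr=2 -> substrate=5 bound=4 product=7
t=12: arr=1 -> substrate=5 bound=4 product=8
t=13: arr=3 -> substrate=8 bound=4 product=8

Answer: 8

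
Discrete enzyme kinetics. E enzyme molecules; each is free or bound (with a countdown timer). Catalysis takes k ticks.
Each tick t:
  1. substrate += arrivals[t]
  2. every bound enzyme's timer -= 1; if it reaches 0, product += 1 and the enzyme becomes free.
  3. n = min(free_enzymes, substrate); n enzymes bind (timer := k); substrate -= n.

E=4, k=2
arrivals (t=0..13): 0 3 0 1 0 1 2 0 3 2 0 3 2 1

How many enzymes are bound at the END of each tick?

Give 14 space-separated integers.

Answer: 0 3 3 1 1 1 3 2 3 4 2 4 4 3

Derivation:
t=0: arr=0 -> substrate=0 bound=0 product=0
t=1: arr=3 -> substrate=0 bound=3 product=0
t=2: arr=0 -> substrate=0 bound=3 product=0
t=3: arr=1 -> substrate=0 bound=1 product=3
t=4: arr=0 -> substrate=0 bound=1 product=3
t=5: arr=1 -> substrate=0 bound=1 product=4
t=6: arr=2 -> substrate=0 bound=3 product=4
t=7: arr=0 -> substrate=0 bound=2 product=5
t=8: arr=3 -> substrate=0 bound=3 product=7
t=9: arr=2 -> substrate=1 bound=4 product=7
t=10: arr=0 -> substrate=0 bound=2 product=10
t=11: arr=3 -> substrate=0 bound=4 product=11
t=12: arr=2 -> substrate=1 bound=4 product=12
t=13: arr=1 -> substrate=0 bound=3 product=15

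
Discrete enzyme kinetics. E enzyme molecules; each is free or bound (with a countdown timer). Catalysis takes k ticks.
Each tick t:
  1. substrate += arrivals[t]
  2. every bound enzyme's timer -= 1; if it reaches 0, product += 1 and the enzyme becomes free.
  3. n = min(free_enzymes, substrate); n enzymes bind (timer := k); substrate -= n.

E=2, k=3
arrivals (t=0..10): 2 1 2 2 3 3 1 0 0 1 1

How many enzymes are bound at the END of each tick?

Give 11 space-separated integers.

Answer: 2 2 2 2 2 2 2 2 2 2 2

Derivation:
t=0: arr=2 -> substrate=0 bound=2 product=0
t=1: arr=1 -> substrate=1 bound=2 product=0
t=2: arr=2 -> substrate=3 bound=2 product=0
t=3: arr=2 -> substrate=3 bound=2 product=2
t=4: arr=3 -> substrate=6 bound=2 product=2
t=5: arr=3 -> substrate=9 bound=2 product=2
t=6: arr=1 -> substrate=8 bound=2 product=4
t=7: arr=0 -> substrate=8 bound=2 product=4
t=8: arr=0 -> substrate=8 bound=2 product=4
t=9: arr=1 -> substrate=7 bound=2 product=6
t=10: arr=1 -> substrate=8 bound=2 product=6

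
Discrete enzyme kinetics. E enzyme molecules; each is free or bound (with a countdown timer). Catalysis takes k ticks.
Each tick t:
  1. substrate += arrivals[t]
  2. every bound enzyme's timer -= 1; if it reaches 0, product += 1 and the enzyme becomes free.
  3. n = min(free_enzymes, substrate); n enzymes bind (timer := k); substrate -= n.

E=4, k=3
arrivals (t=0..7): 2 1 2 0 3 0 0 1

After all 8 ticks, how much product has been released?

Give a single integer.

t=0: arr=2 -> substrate=0 bound=2 product=0
t=1: arr=1 -> substrate=0 bound=3 product=0
t=2: arr=2 -> substrate=1 bound=4 product=0
t=3: arr=0 -> substrate=0 bound=3 product=2
t=4: arr=3 -> substrate=1 bound=4 product=3
t=5: arr=0 -> substrate=0 bound=4 product=4
t=6: arr=0 -> substrate=0 bound=3 product=5
t=7: arr=1 -> substrate=0 bound=2 product=7

Answer: 7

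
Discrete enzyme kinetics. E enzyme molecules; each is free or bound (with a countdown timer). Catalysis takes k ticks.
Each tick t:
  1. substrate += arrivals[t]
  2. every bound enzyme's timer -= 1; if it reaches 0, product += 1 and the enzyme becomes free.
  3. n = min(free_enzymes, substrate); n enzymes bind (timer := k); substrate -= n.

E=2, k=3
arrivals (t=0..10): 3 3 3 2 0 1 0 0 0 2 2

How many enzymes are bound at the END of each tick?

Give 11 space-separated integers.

t=0: arr=3 -> substrate=1 bound=2 product=0
t=1: arr=3 -> substrate=4 bound=2 product=0
t=2: arr=3 -> substrate=7 bound=2 product=0
t=3: arr=2 -> substrate=7 bound=2 product=2
t=4: arr=0 -> substrate=7 bound=2 product=2
t=5: arr=1 -> substrate=8 bound=2 product=2
t=6: arr=0 -> substrate=6 bound=2 product=4
t=7: arr=0 -> substrate=6 bound=2 product=4
t=8: arr=0 -> substrate=6 bound=2 product=4
t=9: arr=2 -> substrate=6 bound=2 product=6
t=10: arr=2 -> substrate=8 bound=2 product=6

Answer: 2 2 2 2 2 2 2 2 2 2 2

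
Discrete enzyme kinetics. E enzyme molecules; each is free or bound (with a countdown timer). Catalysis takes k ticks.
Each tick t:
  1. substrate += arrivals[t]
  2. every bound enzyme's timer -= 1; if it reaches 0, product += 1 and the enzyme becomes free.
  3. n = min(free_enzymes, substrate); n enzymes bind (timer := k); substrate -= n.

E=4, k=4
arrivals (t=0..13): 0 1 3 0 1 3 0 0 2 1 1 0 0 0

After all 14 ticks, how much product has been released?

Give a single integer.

t=0: arr=0 -> substrate=0 bound=0 product=0
t=1: arr=1 -> substrate=0 bound=1 product=0
t=2: arr=3 -> substrate=0 bound=4 product=0
t=3: arr=0 -> substrate=0 bound=4 product=0
t=4: arr=1 -> substrate=1 bound=4 product=0
t=5: arr=3 -> substrate=3 bound=4 product=1
t=6: arr=0 -> substrate=0 bound=4 product=4
t=7: arr=0 -> substrate=0 bound=4 product=4
t=8: arr=2 -> substrate=2 bound=4 product=4
t=9: arr=1 -> substrate=2 bound=4 product=5
t=10: arr=1 -> substrate=0 bound=4 product=8
t=11: arr=0 -> substrate=0 bound=4 product=8
t=12: arr=0 -> substrate=0 bound=4 product=8
t=13: arr=0 -> substrate=0 bound=3 product=9

Answer: 9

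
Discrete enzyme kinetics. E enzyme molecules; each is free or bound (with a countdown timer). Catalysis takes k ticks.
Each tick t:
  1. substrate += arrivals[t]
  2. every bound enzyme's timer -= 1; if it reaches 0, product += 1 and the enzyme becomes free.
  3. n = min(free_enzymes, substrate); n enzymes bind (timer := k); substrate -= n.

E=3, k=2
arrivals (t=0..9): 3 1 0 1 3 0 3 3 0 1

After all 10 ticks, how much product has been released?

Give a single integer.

Answer: 11

Derivation:
t=0: arr=3 -> substrate=0 bound=3 product=0
t=1: arr=1 -> substrate=1 bound=3 product=0
t=2: arr=0 -> substrate=0 bound=1 product=3
t=3: arr=1 -> substrate=0 bound=2 product=3
t=4: arr=3 -> substrate=1 bound=3 product=4
t=5: arr=0 -> substrate=0 bound=3 product=5
t=6: arr=3 -> substrate=1 bound=3 product=7
t=7: arr=3 -> substrate=3 bound=3 product=8
t=8: arr=0 -> substrate=1 bound=3 product=10
t=9: arr=1 -> substrate=1 bound=3 product=11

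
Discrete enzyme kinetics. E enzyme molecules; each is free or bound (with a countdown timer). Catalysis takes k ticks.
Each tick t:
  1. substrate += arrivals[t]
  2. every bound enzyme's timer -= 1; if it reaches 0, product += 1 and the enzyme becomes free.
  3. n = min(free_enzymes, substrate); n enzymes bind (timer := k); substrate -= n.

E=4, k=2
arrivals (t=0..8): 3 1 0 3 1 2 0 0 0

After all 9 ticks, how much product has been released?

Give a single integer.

Answer: 10

Derivation:
t=0: arr=3 -> substrate=0 bound=3 product=0
t=1: arr=1 -> substrate=0 bound=4 product=0
t=2: arr=0 -> substrate=0 bound=1 product=3
t=3: arr=3 -> substrate=0 bound=3 product=4
t=4: arr=1 -> substrate=0 bound=4 product=4
t=5: arr=2 -> substrate=0 bound=3 product=7
t=6: arr=0 -> substrate=0 bound=2 product=8
t=7: arr=0 -> substrate=0 bound=0 product=10
t=8: arr=0 -> substrate=0 bound=0 product=10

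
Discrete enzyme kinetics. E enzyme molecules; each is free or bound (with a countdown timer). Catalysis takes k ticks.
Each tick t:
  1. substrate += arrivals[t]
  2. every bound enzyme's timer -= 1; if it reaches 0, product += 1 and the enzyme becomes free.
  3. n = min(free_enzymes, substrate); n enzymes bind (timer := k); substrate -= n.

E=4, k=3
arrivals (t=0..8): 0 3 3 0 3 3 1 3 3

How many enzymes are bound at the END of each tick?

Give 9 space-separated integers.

t=0: arr=0 -> substrate=0 bound=0 product=0
t=1: arr=3 -> substrate=0 bound=3 product=0
t=2: arr=3 -> substrate=2 bound=4 product=0
t=3: arr=0 -> substrate=2 bound=4 product=0
t=4: arr=3 -> substrate=2 bound=4 product=3
t=5: arr=3 -> substrate=4 bound=4 product=4
t=6: arr=1 -> substrate=5 bound=4 product=4
t=7: arr=3 -> substrate=5 bound=4 product=7
t=8: arr=3 -> substrate=7 bound=4 product=8

Answer: 0 3 4 4 4 4 4 4 4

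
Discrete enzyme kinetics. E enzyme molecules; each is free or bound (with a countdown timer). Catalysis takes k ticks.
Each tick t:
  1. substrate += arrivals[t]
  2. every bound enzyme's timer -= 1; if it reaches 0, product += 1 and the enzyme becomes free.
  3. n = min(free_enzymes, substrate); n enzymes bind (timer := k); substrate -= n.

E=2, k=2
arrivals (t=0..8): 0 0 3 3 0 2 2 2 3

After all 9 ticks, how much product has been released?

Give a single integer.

Answer: 6

Derivation:
t=0: arr=0 -> substrate=0 bound=0 product=0
t=1: arr=0 -> substrate=0 bound=0 product=0
t=2: arr=3 -> substrate=1 bound=2 product=0
t=3: arr=3 -> substrate=4 bound=2 product=0
t=4: arr=0 -> substrate=2 bound=2 product=2
t=5: arr=2 -> substrate=4 bound=2 product=2
t=6: arr=2 -> substrate=4 bound=2 product=4
t=7: arr=2 -> substrate=6 bound=2 product=4
t=8: arr=3 -> substrate=7 bound=2 product=6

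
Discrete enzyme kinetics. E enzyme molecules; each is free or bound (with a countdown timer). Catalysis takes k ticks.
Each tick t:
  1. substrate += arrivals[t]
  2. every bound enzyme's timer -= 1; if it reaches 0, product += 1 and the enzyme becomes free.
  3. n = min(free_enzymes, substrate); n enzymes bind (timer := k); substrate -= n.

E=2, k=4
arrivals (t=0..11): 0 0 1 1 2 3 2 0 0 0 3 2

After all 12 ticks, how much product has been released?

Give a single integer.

t=0: arr=0 -> substrate=0 bound=0 product=0
t=1: arr=0 -> substrate=0 bound=0 product=0
t=2: arr=1 -> substrate=0 bound=1 product=0
t=3: arr=1 -> substrate=0 bound=2 product=0
t=4: arr=2 -> substrate=2 bound=2 product=0
t=5: arr=3 -> substrate=5 bound=2 product=0
t=6: arr=2 -> substrate=6 bound=2 product=1
t=7: arr=0 -> substrate=5 bound=2 product=2
t=8: arr=0 -> substrate=5 bound=2 product=2
t=9: arr=0 -> substrate=5 bound=2 product=2
t=10: arr=3 -> substrate=7 bound=2 product=3
t=11: arr=2 -> substrate=8 bound=2 product=4

Answer: 4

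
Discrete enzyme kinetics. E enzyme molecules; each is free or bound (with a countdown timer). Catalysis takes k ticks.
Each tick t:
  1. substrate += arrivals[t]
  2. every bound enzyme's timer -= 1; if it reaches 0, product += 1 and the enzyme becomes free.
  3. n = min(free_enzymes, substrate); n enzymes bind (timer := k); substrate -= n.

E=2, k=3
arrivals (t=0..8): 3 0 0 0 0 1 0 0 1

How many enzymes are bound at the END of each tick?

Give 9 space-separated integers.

t=0: arr=3 -> substrate=1 bound=2 product=0
t=1: arr=0 -> substrate=1 bound=2 product=0
t=2: arr=0 -> substrate=1 bound=2 product=0
t=3: arr=0 -> substrate=0 bound=1 product=2
t=4: arr=0 -> substrate=0 bound=1 product=2
t=5: arr=1 -> substrate=0 bound=2 product=2
t=6: arr=0 -> substrate=0 bound=1 product=3
t=7: arr=0 -> substrate=0 bound=1 product=3
t=8: arr=1 -> substrate=0 bound=1 product=4

Answer: 2 2 2 1 1 2 1 1 1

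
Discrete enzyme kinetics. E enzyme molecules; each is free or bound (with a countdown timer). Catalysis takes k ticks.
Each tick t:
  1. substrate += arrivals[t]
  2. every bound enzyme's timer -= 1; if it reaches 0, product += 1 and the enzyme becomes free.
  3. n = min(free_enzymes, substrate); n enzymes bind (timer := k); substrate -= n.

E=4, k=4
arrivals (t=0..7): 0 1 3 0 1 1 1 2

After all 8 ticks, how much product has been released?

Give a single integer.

Answer: 4

Derivation:
t=0: arr=0 -> substrate=0 bound=0 product=0
t=1: arr=1 -> substrate=0 bound=1 product=0
t=2: arr=3 -> substrate=0 bound=4 product=0
t=3: arr=0 -> substrate=0 bound=4 product=0
t=4: arr=1 -> substrate=1 bound=4 product=0
t=5: arr=1 -> substrate=1 bound=4 product=1
t=6: arr=1 -> substrate=0 bound=3 product=4
t=7: arr=2 -> substrate=1 bound=4 product=4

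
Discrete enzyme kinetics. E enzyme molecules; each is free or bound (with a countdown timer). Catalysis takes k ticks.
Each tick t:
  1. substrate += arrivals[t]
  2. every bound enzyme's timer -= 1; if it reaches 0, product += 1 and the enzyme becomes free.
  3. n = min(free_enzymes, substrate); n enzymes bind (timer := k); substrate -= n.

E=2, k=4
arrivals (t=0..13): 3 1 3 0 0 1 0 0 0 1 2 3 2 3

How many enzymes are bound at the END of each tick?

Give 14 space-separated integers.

Answer: 2 2 2 2 2 2 2 2 2 2 2 2 2 2

Derivation:
t=0: arr=3 -> substrate=1 bound=2 product=0
t=1: arr=1 -> substrate=2 bound=2 product=0
t=2: arr=3 -> substrate=5 bound=2 product=0
t=3: arr=0 -> substrate=5 bound=2 product=0
t=4: arr=0 -> substrate=3 bound=2 product=2
t=5: arr=1 -> substrate=4 bound=2 product=2
t=6: arr=0 -> substrate=4 bound=2 product=2
t=7: arr=0 -> substrate=4 bound=2 product=2
t=8: arr=0 -> substrate=2 bound=2 product=4
t=9: arr=1 -> substrate=3 bound=2 product=4
t=10: arr=2 -> substrate=5 bound=2 product=4
t=11: arr=3 -> substrate=8 bound=2 product=4
t=12: arr=2 -> substrate=8 bound=2 product=6
t=13: arr=3 -> substrate=11 bound=2 product=6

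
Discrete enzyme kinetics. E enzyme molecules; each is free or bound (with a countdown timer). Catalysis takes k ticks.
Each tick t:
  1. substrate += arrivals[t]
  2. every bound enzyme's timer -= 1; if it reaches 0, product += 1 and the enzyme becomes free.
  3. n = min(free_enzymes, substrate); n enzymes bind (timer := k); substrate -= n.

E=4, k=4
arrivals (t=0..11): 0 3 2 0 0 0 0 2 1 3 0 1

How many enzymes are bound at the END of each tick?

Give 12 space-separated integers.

t=0: arr=0 -> substrate=0 bound=0 product=0
t=1: arr=3 -> substrate=0 bound=3 product=0
t=2: arr=2 -> substrate=1 bound=4 product=0
t=3: arr=0 -> substrate=1 bound=4 product=0
t=4: arr=0 -> substrate=1 bound=4 product=0
t=5: arr=0 -> substrate=0 bound=2 product=3
t=6: arr=0 -> substrate=0 bound=1 product=4
t=7: arr=2 -> substrate=0 bound=3 product=4
t=8: arr=1 -> substrate=0 bound=4 product=4
t=9: arr=3 -> substrate=2 bound=4 product=5
t=10: arr=0 -> substrate=2 bound=4 product=5
t=11: arr=1 -> substrate=1 bound=4 product=7

Answer: 0 3 4 4 4 2 1 3 4 4 4 4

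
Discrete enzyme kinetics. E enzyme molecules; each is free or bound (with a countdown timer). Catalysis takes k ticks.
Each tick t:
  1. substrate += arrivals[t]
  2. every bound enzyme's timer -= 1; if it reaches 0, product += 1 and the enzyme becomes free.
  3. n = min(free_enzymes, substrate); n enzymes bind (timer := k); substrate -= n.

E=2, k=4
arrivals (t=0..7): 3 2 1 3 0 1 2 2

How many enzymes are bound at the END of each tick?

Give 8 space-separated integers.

Answer: 2 2 2 2 2 2 2 2

Derivation:
t=0: arr=3 -> substrate=1 bound=2 product=0
t=1: arr=2 -> substrate=3 bound=2 product=0
t=2: arr=1 -> substrate=4 bound=2 product=0
t=3: arr=3 -> substrate=7 bound=2 product=0
t=4: arr=0 -> substrate=5 bound=2 product=2
t=5: arr=1 -> substrate=6 bound=2 product=2
t=6: arr=2 -> substrate=8 bound=2 product=2
t=7: arr=2 -> substrate=10 bound=2 product=2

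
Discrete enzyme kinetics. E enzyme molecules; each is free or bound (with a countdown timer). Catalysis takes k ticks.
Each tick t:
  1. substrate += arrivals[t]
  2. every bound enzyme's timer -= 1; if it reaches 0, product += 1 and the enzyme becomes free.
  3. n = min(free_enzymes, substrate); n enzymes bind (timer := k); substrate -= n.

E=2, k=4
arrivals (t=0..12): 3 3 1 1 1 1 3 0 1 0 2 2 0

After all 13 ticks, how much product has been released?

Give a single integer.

Answer: 6

Derivation:
t=0: arr=3 -> substrate=1 bound=2 product=0
t=1: arr=3 -> substrate=4 bound=2 product=0
t=2: arr=1 -> substrate=5 bound=2 product=0
t=3: arr=1 -> substrate=6 bound=2 product=0
t=4: arr=1 -> substrate=5 bound=2 product=2
t=5: arr=1 -> substrate=6 bound=2 product=2
t=6: arr=3 -> substrate=9 bound=2 product=2
t=7: arr=0 -> substrate=9 bound=2 product=2
t=8: arr=1 -> substrate=8 bound=2 product=4
t=9: arr=0 -> substrate=8 bound=2 product=4
t=10: arr=2 -> substrate=10 bound=2 product=4
t=11: arr=2 -> substrate=12 bound=2 product=4
t=12: arr=0 -> substrate=10 bound=2 product=6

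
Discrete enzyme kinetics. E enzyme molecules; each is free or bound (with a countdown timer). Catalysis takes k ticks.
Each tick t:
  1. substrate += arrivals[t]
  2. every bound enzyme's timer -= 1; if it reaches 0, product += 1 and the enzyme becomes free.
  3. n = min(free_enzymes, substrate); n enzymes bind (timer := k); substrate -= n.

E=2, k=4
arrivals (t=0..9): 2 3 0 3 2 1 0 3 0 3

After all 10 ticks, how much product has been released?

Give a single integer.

t=0: arr=2 -> substrate=0 bound=2 product=0
t=1: arr=3 -> substrate=3 bound=2 product=0
t=2: arr=0 -> substrate=3 bound=2 product=0
t=3: arr=3 -> substrate=6 bound=2 product=0
t=4: arr=2 -> substrate=6 bound=2 product=2
t=5: arr=1 -> substrate=7 bound=2 product=2
t=6: arr=0 -> substrate=7 bound=2 product=2
t=7: arr=3 -> substrate=10 bound=2 product=2
t=8: arr=0 -> substrate=8 bound=2 product=4
t=9: arr=3 -> substrate=11 bound=2 product=4

Answer: 4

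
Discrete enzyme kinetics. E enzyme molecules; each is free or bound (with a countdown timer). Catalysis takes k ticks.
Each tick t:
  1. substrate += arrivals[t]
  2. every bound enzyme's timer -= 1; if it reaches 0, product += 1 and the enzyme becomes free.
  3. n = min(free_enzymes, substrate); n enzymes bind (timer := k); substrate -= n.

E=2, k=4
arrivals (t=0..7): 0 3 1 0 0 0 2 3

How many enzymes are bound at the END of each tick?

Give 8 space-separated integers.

t=0: arr=0 -> substrate=0 bound=0 product=0
t=1: arr=3 -> substrate=1 bound=2 product=0
t=2: arr=1 -> substrate=2 bound=2 product=0
t=3: arr=0 -> substrate=2 bound=2 product=0
t=4: arr=0 -> substrate=2 bound=2 product=0
t=5: arr=0 -> substrate=0 bound=2 product=2
t=6: arr=2 -> substrate=2 bound=2 product=2
t=7: arr=3 -> substrate=5 bound=2 product=2

Answer: 0 2 2 2 2 2 2 2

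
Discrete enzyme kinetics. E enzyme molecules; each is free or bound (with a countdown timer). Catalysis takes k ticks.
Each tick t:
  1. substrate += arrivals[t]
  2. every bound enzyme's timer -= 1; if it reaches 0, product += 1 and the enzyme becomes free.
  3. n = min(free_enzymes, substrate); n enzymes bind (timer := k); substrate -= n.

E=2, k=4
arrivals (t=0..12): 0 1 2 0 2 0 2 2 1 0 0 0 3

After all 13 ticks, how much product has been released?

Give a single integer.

Answer: 4

Derivation:
t=0: arr=0 -> substrate=0 bound=0 product=0
t=1: arr=1 -> substrate=0 bound=1 product=0
t=2: arr=2 -> substrate=1 bound=2 product=0
t=3: arr=0 -> substrate=1 bound=2 product=0
t=4: arr=2 -> substrate=3 bound=2 product=0
t=5: arr=0 -> substrate=2 bound=2 product=1
t=6: arr=2 -> substrate=3 bound=2 product=2
t=7: arr=2 -> substrate=5 bound=2 product=2
t=8: arr=1 -> substrate=6 bound=2 product=2
t=9: arr=0 -> substrate=5 bound=2 product=3
t=10: arr=0 -> substrate=4 bound=2 product=4
t=11: arr=0 -> substrate=4 bound=2 product=4
t=12: arr=3 -> substrate=7 bound=2 product=4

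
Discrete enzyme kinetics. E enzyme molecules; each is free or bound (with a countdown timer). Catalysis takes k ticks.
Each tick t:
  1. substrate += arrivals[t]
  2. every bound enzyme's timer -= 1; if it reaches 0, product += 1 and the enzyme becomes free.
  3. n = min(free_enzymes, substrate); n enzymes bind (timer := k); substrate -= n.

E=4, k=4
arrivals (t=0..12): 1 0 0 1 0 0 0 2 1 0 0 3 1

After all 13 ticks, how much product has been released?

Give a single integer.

Answer: 5

Derivation:
t=0: arr=1 -> substrate=0 bound=1 product=0
t=1: arr=0 -> substrate=0 bound=1 product=0
t=2: arr=0 -> substrate=0 bound=1 product=0
t=3: arr=1 -> substrate=0 bound=2 product=0
t=4: arr=0 -> substrate=0 bound=1 product=1
t=5: arr=0 -> substrate=0 bound=1 product=1
t=6: arr=0 -> substrate=0 bound=1 product=1
t=7: arr=2 -> substrate=0 bound=2 product=2
t=8: arr=1 -> substrate=0 bound=3 product=2
t=9: arr=0 -> substrate=0 bound=3 product=2
t=10: arr=0 -> substrate=0 bound=3 product=2
t=11: arr=3 -> substrate=0 bound=4 product=4
t=12: arr=1 -> substrate=0 bound=4 product=5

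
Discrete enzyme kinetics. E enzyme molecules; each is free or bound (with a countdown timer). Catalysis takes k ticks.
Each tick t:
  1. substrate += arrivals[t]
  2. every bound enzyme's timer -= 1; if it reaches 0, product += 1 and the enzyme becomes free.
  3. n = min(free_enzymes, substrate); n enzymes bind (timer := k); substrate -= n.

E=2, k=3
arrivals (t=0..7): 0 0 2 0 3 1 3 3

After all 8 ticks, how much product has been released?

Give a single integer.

t=0: arr=0 -> substrate=0 bound=0 product=0
t=1: arr=0 -> substrate=0 bound=0 product=0
t=2: arr=2 -> substrate=0 bound=2 product=0
t=3: arr=0 -> substrate=0 bound=2 product=0
t=4: arr=3 -> substrate=3 bound=2 product=0
t=5: arr=1 -> substrate=2 bound=2 product=2
t=6: arr=3 -> substrate=5 bound=2 product=2
t=7: arr=3 -> substrate=8 bound=2 product=2

Answer: 2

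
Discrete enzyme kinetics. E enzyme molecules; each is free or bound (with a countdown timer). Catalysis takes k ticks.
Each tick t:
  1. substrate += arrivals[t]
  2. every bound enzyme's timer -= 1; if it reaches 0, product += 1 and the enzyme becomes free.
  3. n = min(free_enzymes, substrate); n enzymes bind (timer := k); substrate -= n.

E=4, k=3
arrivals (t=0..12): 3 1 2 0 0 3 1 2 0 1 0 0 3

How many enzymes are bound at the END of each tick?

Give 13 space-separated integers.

t=0: arr=3 -> substrate=0 bound=3 product=0
t=1: arr=1 -> substrate=0 bound=4 product=0
t=2: arr=2 -> substrate=2 bound=4 product=0
t=3: arr=0 -> substrate=0 bound=3 product=3
t=4: arr=0 -> substrate=0 bound=2 product=4
t=5: arr=3 -> substrate=1 bound=4 product=4
t=6: arr=1 -> substrate=0 bound=4 product=6
t=7: arr=2 -> substrate=2 bound=4 product=6
t=8: arr=0 -> substrate=0 bound=4 product=8
t=9: arr=1 -> substrate=0 bound=3 product=10
t=10: arr=0 -> substrate=0 bound=3 product=10
t=11: arr=0 -> substrate=0 bound=1 product=12
t=12: arr=3 -> substrate=0 bound=3 product=13

Answer: 3 4 4 3 2 4 4 4 4 3 3 1 3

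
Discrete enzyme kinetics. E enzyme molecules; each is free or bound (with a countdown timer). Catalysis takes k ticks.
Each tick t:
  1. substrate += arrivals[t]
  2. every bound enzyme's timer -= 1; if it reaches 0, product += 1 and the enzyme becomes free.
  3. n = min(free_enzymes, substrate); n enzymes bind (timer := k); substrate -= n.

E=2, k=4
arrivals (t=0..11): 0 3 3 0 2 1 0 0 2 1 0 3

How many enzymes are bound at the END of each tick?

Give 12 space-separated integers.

t=0: arr=0 -> substrate=0 bound=0 product=0
t=1: arr=3 -> substrate=1 bound=2 product=0
t=2: arr=3 -> substrate=4 bound=2 product=0
t=3: arr=0 -> substrate=4 bound=2 product=0
t=4: arr=2 -> substrate=6 bound=2 product=0
t=5: arr=1 -> substrate=5 bound=2 product=2
t=6: arr=0 -> substrate=5 bound=2 product=2
t=7: arr=0 -> substrate=5 bound=2 product=2
t=8: arr=2 -> substrate=7 bound=2 product=2
t=9: arr=1 -> substrate=6 bound=2 product=4
t=10: arr=0 -> substrate=6 bound=2 product=4
t=11: arr=3 -> substrate=9 bound=2 product=4

Answer: 0 2 2 2 2 2 2 2 2 2 2 2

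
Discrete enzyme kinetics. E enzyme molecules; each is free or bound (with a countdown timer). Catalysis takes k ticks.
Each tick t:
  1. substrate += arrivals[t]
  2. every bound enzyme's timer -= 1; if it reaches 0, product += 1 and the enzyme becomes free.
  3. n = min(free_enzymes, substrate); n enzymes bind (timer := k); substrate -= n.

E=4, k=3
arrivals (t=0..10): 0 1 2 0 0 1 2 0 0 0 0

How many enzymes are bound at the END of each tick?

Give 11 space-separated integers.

t=0: arr=0 -> substrate=0 bound=0 product=0
t=1: arr=1 -> substrate=0 bound=1 product=0
t=2: arr=2 -> substrate=0 bound=3 product=0
t=3: arr=0 -> substrate=0 bound=3 product=0
t=4: arr=0 -> substrate=0 bound=2 product=1
t=5: arr=1 -> substrate=0 bound=1 product=3
t=6: arr=2 -> substrate=0 bound=3 product=3
t=7: arr=0 -> substrate=0 bound=3 product=3
t=8: arr=0 -> substrate=0 bound=2 product=4
t=9: arr=0 -> substrate=0 bound=0 product=6
t=10: arr=0 -> substrate=0 bound=0 product=6

Answer: 0 1 3 3 2 1 3 3 2 0 0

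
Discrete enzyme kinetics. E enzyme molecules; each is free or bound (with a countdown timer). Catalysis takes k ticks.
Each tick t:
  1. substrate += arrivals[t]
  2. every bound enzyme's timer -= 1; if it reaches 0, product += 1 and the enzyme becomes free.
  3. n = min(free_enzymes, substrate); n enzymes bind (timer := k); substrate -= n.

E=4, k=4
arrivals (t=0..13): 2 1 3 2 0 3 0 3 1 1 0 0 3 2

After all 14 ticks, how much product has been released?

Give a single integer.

t=0: arr=2 -> substrate=0 bound=2 product=0
t=1: arr=1 -> substrate=0 bound=3 product=0
t=2: arr=3 -> substrate=2 bound=4 product=0
t=3: arr=2 -> substrate=4 bound=4 product=0
t=4: arr=0 -> substrate=2 bound=4 product=2
t=5: arr=3 -> substrate=4 bound=4 product=3
t=6: arr=0 -> substrate=3 bound=4 product=4
t=7: arr=3 -> substrate=6 bound=4 product=4
t=8: arr=1 -> substrate=5 bound=4 product=6
t=9: arr=1 -> substrate=5 bound=4 product=7
t=10: arr=0 -> substrate=4 bound=4 product=8
t=11: arr=0 -> substrate=4 bound=4 product=8
t=12: arr=3 -> substrate=5 bound=4 product=10
t=13: arr=2 -> substrate=6 bound=4 product=11

Answer: 11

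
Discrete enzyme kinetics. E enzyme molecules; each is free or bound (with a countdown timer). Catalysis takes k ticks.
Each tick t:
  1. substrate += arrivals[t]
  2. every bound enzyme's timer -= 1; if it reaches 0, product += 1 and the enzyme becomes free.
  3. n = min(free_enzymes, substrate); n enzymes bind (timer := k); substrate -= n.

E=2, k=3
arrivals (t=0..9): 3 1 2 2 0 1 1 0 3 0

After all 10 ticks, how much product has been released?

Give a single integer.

t=0: arr=3 -> substrate=1 bound=2 product=0
t=1: arr=1 -> substrate=2 bound=2 product=0
t=2: arr=2 -> substrate=4 bound=2 product=0
t=3: arr=2 -> substrate=4 bound=2 product=2
t=4: arr=0 -> substrate=4 bound=2 product=2
t=5: arr=1 -> substrate=5 bound=2 product=2
t=6: arr=1 -> substrate=4 bound=2 product=4
t=7: arr=0 -> substrate=4 bound=2 product=4
t=8: arr=3 -> substrate=7 bound=2 product=4
t=9: arr=0 -> substrate=5 bound=2 product=6

Answer: 6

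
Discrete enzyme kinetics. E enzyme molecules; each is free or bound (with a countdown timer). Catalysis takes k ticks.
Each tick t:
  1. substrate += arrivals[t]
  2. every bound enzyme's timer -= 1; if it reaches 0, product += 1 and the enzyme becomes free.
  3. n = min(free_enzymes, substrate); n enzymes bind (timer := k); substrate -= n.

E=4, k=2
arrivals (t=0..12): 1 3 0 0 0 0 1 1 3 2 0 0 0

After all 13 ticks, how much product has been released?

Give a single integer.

t=0: arr=1 -> substrate=0 bound=1 product=0
t=1: arr=3 -> substrate=0 bound=4 product=0
t=2: arr=0 -> substrate=0 bound=3 product=1
t=3: arr=0 -> substrate=0 bound=0 product=4
t=4: arr=0 -> substrate=0 bound=0 product=4
t=5: arr=0 -> substrate=0 bound=0 product=4
t=6: arr=1 -> substrate=0 bound=1 product=4
t=7: arr=1 -> substrate=0 bound=2 product=4
t=8: arr=3 -> substrate=0 bound=4 product=5
t=9: arr=2 -> substrate=1 bound=4 product=6
t=10: arr=0 -> substrate=0 bound=2 product=9
t=11: arr=0 -> substrate=0 bound=1 product=10
t=12: arr=0 -> substrate=0 bound=0 product=11

Answer: 11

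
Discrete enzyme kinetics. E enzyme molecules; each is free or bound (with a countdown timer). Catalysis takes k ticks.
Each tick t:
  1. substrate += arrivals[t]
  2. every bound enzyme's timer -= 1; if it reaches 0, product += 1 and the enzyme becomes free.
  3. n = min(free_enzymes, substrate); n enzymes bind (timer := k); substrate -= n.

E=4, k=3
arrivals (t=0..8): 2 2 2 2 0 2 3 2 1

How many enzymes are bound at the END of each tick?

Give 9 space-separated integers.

t=0: arr=2 -> substrate=0 bound=2 product=0
t=1: arr=2 -> substrate=0 bound=4 product=0
t=2: arr=2 -> substrate=2 bound=4 product=0
t=3: arr=2 -> substrate=2 bound=4 product=2
t=4: arr=0 -> substrate=0 bound=4 product=4
t=5: arr=2 -> substrate=2 bound=4 product=4
t=6: arr=3 -> substrate=3 bound=4 product=6
t=7: arr=2 -> substrate=3 bound=4 product=8
t=8: arr=1 -> substrate=4 bound=4 product=8

Answer: 2 4 4 4 4 4 4 4 4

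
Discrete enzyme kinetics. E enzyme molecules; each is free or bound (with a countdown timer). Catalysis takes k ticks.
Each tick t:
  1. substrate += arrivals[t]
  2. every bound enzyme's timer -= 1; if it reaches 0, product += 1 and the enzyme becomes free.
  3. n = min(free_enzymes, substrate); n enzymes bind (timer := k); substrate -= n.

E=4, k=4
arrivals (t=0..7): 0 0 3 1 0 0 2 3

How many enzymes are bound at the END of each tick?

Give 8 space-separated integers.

Answer: 0 0 3 4 4 4 3 4

Derivation:
t=0: arr=0 -> substrate=0 bound=0 product=0
t=1: arr=0 -> substrate=0 bound=0 product=0
t=2: arr=3 -> substrate=0 bound=3 product=0
t=3: arr=1 -> substrate=0 bound=4 product=0
t=4: arr=0 -> substrate=0 bound=4 product=0
t=5: arr=0 -> substrate=0 bound=4 product=0
t=6: arr=2 -> substrate=0 bound=3 product=3
t=7: arr=3 -> substrate=1 bound=4 product=4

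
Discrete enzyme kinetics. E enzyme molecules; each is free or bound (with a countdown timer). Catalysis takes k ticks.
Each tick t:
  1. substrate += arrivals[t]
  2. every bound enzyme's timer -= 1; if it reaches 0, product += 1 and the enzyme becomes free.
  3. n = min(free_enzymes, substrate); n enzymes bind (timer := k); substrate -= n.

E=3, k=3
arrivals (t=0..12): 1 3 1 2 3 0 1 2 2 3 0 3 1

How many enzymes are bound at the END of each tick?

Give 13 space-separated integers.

t=0: arr=1 -> substrate=0 bound=1 product=0
t=1: arr=3 -> substrate=1 bound=3 product=0
t=2: arr=1 -> substrate=2 bound=3 product=0
t=3: arr=2 -> substrate=3 bound=3 product=1
t=4: arr=3 -> substrate=4 bound=3 product=3
t=5: arr=0 -> substrate=4 bound=3 product=3
t=6: arr=1 -> substrate=4 bound=3 product=4
t=7: arr=2 -> substrate=4 bound=3 product=6
t=8: arr=2 -> substrate=6 bound=3 product=6
t=9: arr=3 -> substrate=8 bound=3 product=7
t=10: arr=0 -> substrate=6 bound=3 product=9
t=11: arr=3 -> substrate=9 bound=3 product=9
t=12: arr=1 -> substrate=9 bound=3 product=10

Answer: 1 3 3 3 3 3 3 3 3 3 3 3 3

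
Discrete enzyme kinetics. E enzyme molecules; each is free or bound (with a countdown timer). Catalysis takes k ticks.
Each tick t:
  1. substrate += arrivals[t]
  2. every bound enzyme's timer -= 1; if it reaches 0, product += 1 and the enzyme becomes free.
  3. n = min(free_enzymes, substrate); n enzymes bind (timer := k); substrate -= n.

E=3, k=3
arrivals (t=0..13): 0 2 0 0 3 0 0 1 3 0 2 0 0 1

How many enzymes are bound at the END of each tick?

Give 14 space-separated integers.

Answer: 0 2 2 2 3 3 3 1 3 3 3 3 3 3

Derivation:
t=0: arr=0 -> substrate=0 bound=0 product=0
t=1: arr=2 -> substrate=0 bound=2 product=0
t=2: arr=0 -> substrate=0 bound=2 product=0
t=3: arr=0 -> substrate=0 bound=2 product=0
t=4: arr=3 -> substrate=0 bound=3 product=2
t=5: arr=0 -> substrate=0 bound=3 product=2
t=6: arr=0 -> substrate=0 bound=3 product=2
t=7: arr=1 -> substrate=0 bound=1 product=5
t=8: arr=3 -> substrate=1 bound=3 product=5
t=9: arr=0 -> substrate=1 bound=3 product=5
t=10: arr=2 -> substrate=2 bound=3 product=6
t=11: arr=0 -> substrate=0 bound=3 product=8
t=12: arr=0 -> substrate=0 bound=3 product=8
t=13: arr=1 -> substrate=0 bound=3 product=9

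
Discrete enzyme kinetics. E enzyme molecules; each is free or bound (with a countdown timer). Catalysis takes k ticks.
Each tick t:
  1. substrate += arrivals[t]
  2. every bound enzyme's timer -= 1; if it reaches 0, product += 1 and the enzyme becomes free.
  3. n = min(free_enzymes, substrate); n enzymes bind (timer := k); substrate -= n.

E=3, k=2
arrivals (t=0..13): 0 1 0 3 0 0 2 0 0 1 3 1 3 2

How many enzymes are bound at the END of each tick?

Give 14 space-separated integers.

t=0: arr=0 -> substrate=0 bound=0 product=0
t=1: arr=1 -> substrate=0 bound=1 product=0
t=2: arr=0 -> substrate=0 bound=1 product=0
t=3: arr=3 -> substrate=0 bound=3 product=1
t=4: arr=0 -> substrate=0 bound=3 product=1
t=5: arr=0 -> substrate=0 bound=0 product=4
t=6: arr=2 -> substrate=0 bound=2 product=4
t=7: arr=0 -> substrate=0 bound=2 product=4
t=8: arr=0 -> substrate=0 bound=0 product=6
t=9: arr=1 -> substrate=0 bound=1 product=6
t=10: arr=3 -> substrate=1 bound=3 product=6
t=11: arr=1 -> substrate=1 bound=3 product=7
t=12: arr=3 -> substrate=2 bound=3 product=9
t=13: arr=2 -> substrate=3 bound=3 product=10

Answer: 0 1 1 3 3 0 2 2 0 1 3 3 3 3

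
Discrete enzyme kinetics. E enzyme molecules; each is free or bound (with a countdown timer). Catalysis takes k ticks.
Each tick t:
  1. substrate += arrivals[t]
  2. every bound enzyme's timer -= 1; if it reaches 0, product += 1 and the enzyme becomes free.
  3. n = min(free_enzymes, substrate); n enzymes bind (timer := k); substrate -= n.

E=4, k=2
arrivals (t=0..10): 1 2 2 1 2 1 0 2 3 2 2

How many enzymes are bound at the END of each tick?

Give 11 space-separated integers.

t=0: arr=1 -> substrate=0 bound=1 product=0
t=1: arr=2 -> substrate=0 bound=3 product=0
t=2: arr=2 -> substrate=0 bound=4 product=1
t=3: arr=1 -> substrate=0 bound=3 product=3
t=4: arr=2 -> substrate=0 bound=3 product=5
t=5: arr=1 -> substrate=0 bound=3 product=6
t=6: arr=0 -> substrate=0 bound=1 product=8
t=7: arr=2 -> substrate=0 bound=2 product=9
t=8: arr=3 -> substrate=1 bound=4 product=9
t=9: arr=2 -> substrate=1 bound=4 product=11
t=10: arr=2 -> substrate=1 bound=4 product=13

Answer: 1 3 4 3 3 3 1 2 4 4 4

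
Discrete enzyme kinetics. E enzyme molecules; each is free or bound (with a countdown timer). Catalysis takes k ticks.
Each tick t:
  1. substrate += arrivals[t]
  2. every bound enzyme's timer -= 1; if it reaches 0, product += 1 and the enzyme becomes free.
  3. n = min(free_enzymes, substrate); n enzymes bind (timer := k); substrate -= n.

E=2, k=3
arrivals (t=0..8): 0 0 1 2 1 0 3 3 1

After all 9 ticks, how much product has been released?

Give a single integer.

Answer: 3

Derivation:
t=0: arr=0 -> substrate=0 bound=0 product=0
t=1: arr=0 -> substrate=0 bound=0 product=0
t=2: arr=1 -> substrate=0 bound=1 product=0
t=3: arr=2 -> substrate=1 bound=2 product=0
t=4: arr=1 -> substrate=2 bound=2 product=0
t=5: arr=0 -> substrate=1 bound=2 product=1
t=6: arr=3 -> substrate=3 bound=2 product=2
t=7: arr=3 -> substrate=6 bound=2 product=2
t=8: arr=1 -> substrate=6 bound=2 product=3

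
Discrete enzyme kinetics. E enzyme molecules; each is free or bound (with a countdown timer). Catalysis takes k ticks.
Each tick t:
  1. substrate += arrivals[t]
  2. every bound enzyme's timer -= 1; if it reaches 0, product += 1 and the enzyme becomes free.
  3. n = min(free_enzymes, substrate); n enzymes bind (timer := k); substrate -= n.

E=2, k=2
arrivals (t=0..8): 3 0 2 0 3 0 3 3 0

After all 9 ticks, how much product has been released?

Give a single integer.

t=0: arr=3 -> substrate=1 bound=2 product=0
t=1: arr=0 -> substrate=1 bound=2 product=0
t=2: arr=2 -> substrate=1 bound=2 product=2
t=3: arr=0 -> substrate=1 bound=2 product=2
t=4: arr=3 -> substrate=2 bound=2 product=4
t=5: arr=0 -> substrate=2 bound=2 product=4
t=6: arr=3 -> substrate=3 bound=2 product=6
t=7: arr=3 -> substrate=6 bound=2 product=6
t=8: arr=0 -> substrate=4 bound=2 product=8

Answer: 8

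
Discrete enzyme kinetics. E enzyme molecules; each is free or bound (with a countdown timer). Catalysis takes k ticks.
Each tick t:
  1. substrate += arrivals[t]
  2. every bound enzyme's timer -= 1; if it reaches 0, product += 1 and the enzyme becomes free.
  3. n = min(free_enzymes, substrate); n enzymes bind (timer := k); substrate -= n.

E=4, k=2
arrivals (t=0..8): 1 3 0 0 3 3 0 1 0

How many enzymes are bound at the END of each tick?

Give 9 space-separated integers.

Answer: 1 4 3 0 3 4 3 3 1

Derivation:
t=0: arr=1 -> substrate=0 bound=1 product=0
t=1: arr=3 -> substrate=0 bound=4 product=0
t=2: arr=0 -> substrate=0 bound=3 product=1
t=3: arr=0 -> substrate=0 bound=0 product=4
t=4: arr=3 -> substrate=0 bound=3 product=4
t=5: arr=3 -> substrate=2 bound=4 product=4
t=6: arr=0 -> substrate=0 bound=3 product=7
t=7: arr=1 -> substrate=0 bound=3 product=8
t=8: arr=0 -> substrate=0 bound=1 product=10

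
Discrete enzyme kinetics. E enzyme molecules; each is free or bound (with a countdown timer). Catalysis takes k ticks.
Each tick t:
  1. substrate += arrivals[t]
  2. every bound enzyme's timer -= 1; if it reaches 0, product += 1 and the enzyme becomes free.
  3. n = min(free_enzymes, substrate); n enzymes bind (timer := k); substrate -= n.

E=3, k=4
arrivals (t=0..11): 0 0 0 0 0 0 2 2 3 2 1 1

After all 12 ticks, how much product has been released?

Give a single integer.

Answer: 3

Derivation:
t=0: arr=0 -> substrate=0 bound=0 product=0
t=1: arr=0 -> substrate=0 bound=0 product=0
t=2: arr=0 -> substrate=0 bound=0 product=0
t=3: arr=0 -> substrate=0 bound=0 product=0
t=4: arr=0 -> substrate=0 bound=0 product=0
t=5: arr=0 -> substrate=0 bound=0 product=0
t=6: arr=2 -> substrate=0 bound=2 product=0
t=7: arr=2 -> substrate=1 bound=3 product=0
t=8: arr=3 -> substrate=4 bound=3 product=0
t=9: arr=2 -> substrate=6 bound=3 product=0
t=10: arr=1 -> substrate=5 bound=3 product=2
t=11: arr=1 -> substrate=5 bound=3 product=3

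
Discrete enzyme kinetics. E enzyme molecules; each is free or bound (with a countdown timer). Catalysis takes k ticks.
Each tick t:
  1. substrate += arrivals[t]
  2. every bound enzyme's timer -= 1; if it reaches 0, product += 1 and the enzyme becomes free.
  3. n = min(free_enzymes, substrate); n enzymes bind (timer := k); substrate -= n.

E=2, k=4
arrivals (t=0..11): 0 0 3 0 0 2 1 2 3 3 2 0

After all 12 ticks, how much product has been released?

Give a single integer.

Answer: 4

Derivation:
t=0: arr=0 -> substrate=0 bound=0 product=0
t=1: arr=0 -> substrate=0 bound=0 product=0
t=2: arr=3 -> substrate=1 bound=2 product=0
t=3: arr=0 -> substrate=1 bound=2 product=0
t=4: arr=0 -> substrate=1 bound=2 product=0
t=5: arr=2 -> substrate=3 bound=2 product=0
t=6: arr=1 -> substrate=2 bound=2 product=2
t=7: arr=2 -> substrate=4 bound=2 product=2
t=8: arr=3 -> substrate=7 bound=2 product=2
t=9: arr=3 -> substrate=10 bound=2 product=2
t=10: arr=2 -> substrate=10 bound=2 product=4
t=11: arr=0 -> substrate=10 bound=2 product=4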